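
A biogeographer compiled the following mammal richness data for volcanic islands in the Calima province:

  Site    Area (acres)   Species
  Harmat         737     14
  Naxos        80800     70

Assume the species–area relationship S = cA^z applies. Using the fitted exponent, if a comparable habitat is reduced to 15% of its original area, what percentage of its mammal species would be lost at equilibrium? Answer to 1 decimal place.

z = ln(70/14) / ln(80800/737) = 1.6094 / 4.6971 = 0.3426
S_new/S_old = (A_new/A_old)^z = 0.15^0.3426 = exp(0.3426 × -1.8971) = 0.522
Fraction lost = 1 − 0.522 = 0.478

47.8%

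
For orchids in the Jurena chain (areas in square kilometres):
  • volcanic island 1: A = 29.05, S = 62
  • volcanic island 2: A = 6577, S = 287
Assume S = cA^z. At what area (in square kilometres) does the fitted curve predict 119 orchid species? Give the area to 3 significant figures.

292 square kilometres

z = ln(287/62) / ln(6577/29.05) = 1.5323 / 5.4223 = 0.2826
c = 62 / 29.05^0.2826 = 62 / 2.591 = 23.93
A = (119/23.93)^(1/0.2826) ⇒ ln A = ln(4.973)/0.2826 = 5.6761
A = e^5.6761 ≈ 291.8 square kilometres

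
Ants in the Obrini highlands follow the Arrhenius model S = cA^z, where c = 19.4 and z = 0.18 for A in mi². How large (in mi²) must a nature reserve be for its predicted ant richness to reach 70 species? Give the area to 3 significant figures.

1250 mi²

70 = 19.4 × A^0.18  ⇒  A^0.18 = 70/19.4 = 3.608
ln A = ln(3.608) / 0.18 = 1.2832 / 0.18 = 7.1290
A = e^7.1290 ≈ 1248 mi²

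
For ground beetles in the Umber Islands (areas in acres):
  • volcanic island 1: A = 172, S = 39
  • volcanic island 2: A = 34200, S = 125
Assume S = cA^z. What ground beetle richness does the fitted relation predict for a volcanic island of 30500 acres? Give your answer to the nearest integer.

z = ln(125/39) / ln(34200/172) = 1.1648 / 5.2925 = 0.2201
c = 39 / 172^0.2201 = 39 / 3.104 = 12.56
S₃ = 12.56 × 30500^0.2201 = 12.56 × 9.703 ≈ 121.9

122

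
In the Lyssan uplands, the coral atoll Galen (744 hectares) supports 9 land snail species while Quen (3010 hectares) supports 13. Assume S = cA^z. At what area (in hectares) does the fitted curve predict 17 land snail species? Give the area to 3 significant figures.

8340 hectares

z = ln(13/9) / ln(3010/744) = 0.3677 / 1.3977 = 0.2631
c = 9 / 744^0.2631 = 9 / 5.695 = 1.58
A = (17/1.58)^(1/0.2631) ⇒ ln A = ln(10.76)/0.2631 = 9.0293
A = e^9.0293 ≈ 8344 hectares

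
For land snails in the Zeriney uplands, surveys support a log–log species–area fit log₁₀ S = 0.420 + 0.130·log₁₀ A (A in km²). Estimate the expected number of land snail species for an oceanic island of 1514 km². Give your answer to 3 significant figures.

6.81

S = 2.63 × 1514^0.13 = 2.63 × 2.591 ≈ 6.814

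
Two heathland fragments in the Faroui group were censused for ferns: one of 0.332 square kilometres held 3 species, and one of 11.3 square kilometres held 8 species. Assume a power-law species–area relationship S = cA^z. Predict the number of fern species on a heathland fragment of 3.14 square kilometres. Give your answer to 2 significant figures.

z = ln(8/3) / ln(11.3/0.332) = 0.9808 / 3.5274 = 0.2781
c = 3 / 0.332^0.2781 = 3 / 0.736 = 4.076
S₃ = 4.076 × 3.14^0.2781 = 4.076 × 1.375 ≈ 5.603

5.6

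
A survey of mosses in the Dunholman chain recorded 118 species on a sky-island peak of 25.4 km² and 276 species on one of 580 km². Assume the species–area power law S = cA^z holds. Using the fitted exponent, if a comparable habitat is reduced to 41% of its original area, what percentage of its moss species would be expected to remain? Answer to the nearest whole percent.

78%

z = ln(276/118) / ln(580/25.4) = 0.8497 / 3.1283 = 0.2716
S_new/S_old = (A_new/A_old)^z = 0.41^0.2716 = exp(0.2716 × -0.8916) = 0.7849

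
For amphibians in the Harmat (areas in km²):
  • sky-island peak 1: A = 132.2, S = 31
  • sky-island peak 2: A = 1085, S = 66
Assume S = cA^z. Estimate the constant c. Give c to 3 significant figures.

5.37

z = ln(S₂/S₁) / ln(A₂/A₁) = ln(66/31) / ln(1085/132.2) = 0.7557 / 2.1050 = 0.3590
c = S₁ / A₁^z = 31 / 132.2^0.3590 = 31 / 5.774 = 5.369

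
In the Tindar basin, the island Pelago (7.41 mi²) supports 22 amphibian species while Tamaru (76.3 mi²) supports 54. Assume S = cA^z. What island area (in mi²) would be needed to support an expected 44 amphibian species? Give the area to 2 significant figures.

z = ln(54/22) / ln(76.3/7.41) = 0.8979 / 2.3318 = 0.3851
c = 22 / 7.41^0.3851 = 22 / 2.162 = 10.17
A = (44/10.17)^(1/0.3851) ⇒ ln A = ln(4.325)/0.3851 = 3.8028
A = e^3.8028 ≈ 44.83 mi²

45 mi²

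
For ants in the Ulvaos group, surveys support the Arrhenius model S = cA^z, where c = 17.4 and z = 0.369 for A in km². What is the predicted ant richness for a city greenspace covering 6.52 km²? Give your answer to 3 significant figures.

34.8

S = 17.4 × 6.52^0.369 = 17.4 × 1.997 ≈ 34.75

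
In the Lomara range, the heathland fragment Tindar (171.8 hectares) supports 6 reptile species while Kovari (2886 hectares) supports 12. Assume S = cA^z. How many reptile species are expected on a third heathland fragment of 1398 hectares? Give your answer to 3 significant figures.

10.0

z = ln(12/6) / ln(2886/171.8) = 0.6931 / 2.8213 = 0.2457
c = 6 / 171.8^0.2457 = 6 / 3.541 = 1.695
S₃ = 1.695 × 1398^0.2457 = 1.695 × 5.927 ≈ 10.04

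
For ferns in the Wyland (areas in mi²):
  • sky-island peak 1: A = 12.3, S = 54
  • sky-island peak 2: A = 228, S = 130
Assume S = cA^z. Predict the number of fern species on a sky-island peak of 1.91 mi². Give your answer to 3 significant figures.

z = ln(130/54) / ln(228/12.3) = 0.8786 / 2.9197 = 0.3009
c = 54 / 12.3^0.3009 = 54 / 2.128 = 25.38
S₃ = 25.38 × 1.91^0.3009 = 25.38 × 1.215 ≈ 30.83

30.8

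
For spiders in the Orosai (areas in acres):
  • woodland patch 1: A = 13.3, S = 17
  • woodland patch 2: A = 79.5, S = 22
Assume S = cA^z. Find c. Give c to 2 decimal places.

z = ln(S₂/S₁) / ln(A₂/A₁) = ln(22/17) / ln(79.5/13.3) = 0.2578 / 1.7880 = 0.1442
c = S₁ / A₁^z = 17 / 13.3^0.1442 = 17 / 1.452 = 11.71

11.71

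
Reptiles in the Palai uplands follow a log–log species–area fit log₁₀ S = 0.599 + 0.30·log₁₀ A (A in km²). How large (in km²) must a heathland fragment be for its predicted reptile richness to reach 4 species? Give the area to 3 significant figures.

1.02 km²

4 = 3.972 × A^0.3  ⇒  A^0.3 = 4/3.972 = 1.007
ln A = ln(1.007) / 0.3 = 0.0070 / 0.3 = 0.0235
A = e^0.0235 ≈ 1.024 km²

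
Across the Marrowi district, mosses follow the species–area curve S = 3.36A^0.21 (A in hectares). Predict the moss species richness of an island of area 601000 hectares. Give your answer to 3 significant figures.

S = 3.36 × 601000^0.21 = 3.36 × 16.35 ≈ 54.94

54.9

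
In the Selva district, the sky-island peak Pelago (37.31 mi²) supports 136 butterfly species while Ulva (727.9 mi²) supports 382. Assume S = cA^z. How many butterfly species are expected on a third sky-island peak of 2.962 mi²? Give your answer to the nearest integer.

56

z = ln(382/136) / ln(727.9/37.31) = 1.0328 / 2.9709 = 0.3476
c = 136 / 37.31^0.3476 = 136 / 3.519 = 38.65
S₃ = 38.65 × 2.962^0.3476 = 38.65 × 1.459 ≈ 56.37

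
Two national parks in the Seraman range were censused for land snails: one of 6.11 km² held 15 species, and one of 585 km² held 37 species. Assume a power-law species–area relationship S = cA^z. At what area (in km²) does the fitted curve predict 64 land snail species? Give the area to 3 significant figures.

z = ln(37/15) / ln(585/6.11) = 0.9029 / 4.5617 = 0.1979
c = 15 / 6.11^0.1979 = 15 / 1.431 = 10.48
A = (64/10.48)^(1/0.1979) ⇒ ln A = ln(6.105)/0.1979 = 9.1402
A = e^9.1402 ≈ 9322 km²

9320 km²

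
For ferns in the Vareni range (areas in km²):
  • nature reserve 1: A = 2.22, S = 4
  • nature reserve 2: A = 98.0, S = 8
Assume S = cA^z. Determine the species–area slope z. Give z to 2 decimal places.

Taking logs: ln S = ln c + z ln A, so z = (ln S₂ − ln S₁)/(ln A₂ − ln A₁).
z = ln(8/4) / ln(98/2.22) = ln(2) / ln(44.14) = 0.6931 / 3.7875 = 0.1830

0.18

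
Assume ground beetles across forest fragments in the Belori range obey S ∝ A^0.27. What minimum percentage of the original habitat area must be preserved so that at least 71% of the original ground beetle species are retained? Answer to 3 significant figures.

Need (A_new/A_old)^0.27 = 0.71, so A_new/A_old = 0.71^(1/0.27) = 0.71^3.704
ln(A_new/A_old) = ln 0.71 / 0.27 = -0.3425 / 0.27 = -1.2685
A_new/A_old = e^-1.2685 ≈ 0.2813

28.1%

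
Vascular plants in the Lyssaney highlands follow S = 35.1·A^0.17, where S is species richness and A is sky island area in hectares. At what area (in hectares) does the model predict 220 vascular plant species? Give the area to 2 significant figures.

49000 hectares

220 = 35.1 × A^0.17  ⇒  A^0.17 = 220/35.1 = 6.268
ln A = ln(6.268) / 0.17 = 1.8354 / 0.17 = 10.7966
A = e^10.7966 ≈ 48856 hectares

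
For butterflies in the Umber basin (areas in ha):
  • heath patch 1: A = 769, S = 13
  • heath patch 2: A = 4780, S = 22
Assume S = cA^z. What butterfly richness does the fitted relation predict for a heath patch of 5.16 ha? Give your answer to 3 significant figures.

z = ln(22/13) / ln(4780/769) = 0.5261 / 1.8271 = 0.2879
c = 13 / 769^0.2879 = 13 / 6.776 = 1.919
S₃ = 1.919 × 5.16^0.2879 = 1.919 × 1.604 ≈ 3.077

3.08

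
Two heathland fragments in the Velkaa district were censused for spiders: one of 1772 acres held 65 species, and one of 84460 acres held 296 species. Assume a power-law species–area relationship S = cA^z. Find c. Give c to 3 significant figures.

3.46

z = ln(S₂/S₁) / ln(A₂/A₁) = ln(296/65) / ln(84460/1772) = 1.5160 / 3.8642 = 0.3923
c = S₁ / A₁^z = 65 / 1772^0.3923 = 65 / 18.81 = 3.455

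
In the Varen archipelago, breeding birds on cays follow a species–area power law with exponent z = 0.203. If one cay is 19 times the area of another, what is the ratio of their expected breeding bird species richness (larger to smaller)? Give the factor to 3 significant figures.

1.82

S₂/S₁ = (A₂/A₁)^z = 19^0.203
ln(S₂/S₁) = 0.203 × ln 19 = 0.203 × 2.9444 = 0.5977
S₂/S₁ = e^0.5977 ≈ 1.818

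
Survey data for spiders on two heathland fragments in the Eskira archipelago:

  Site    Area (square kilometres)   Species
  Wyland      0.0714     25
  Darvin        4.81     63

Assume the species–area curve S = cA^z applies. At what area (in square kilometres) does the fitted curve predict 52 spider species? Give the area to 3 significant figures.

z = ln(63/25) / ln(4.81/0.0714) = 0.9243 / 4.2102 = 0.2195
c = 25 / 0.0714^0.2195 = 25 / 0.5602 = 44.63
A = (52/44.63)^(1/0.2195) ⇒ ln A = ln(1.165)/0.2195 = 0.6966
A = e^0.6966 ≈ 2.007 square kilometres

2.01 square kilometres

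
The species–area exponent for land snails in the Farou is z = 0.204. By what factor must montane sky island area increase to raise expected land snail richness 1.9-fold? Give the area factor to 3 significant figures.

(A₂/A₁)^0.204 = 1.9, so A₂/A₁ = 1.9^(1/0.204) = 1.9^4.902
ln(A₂/A₁) = ln 1.9 / 0.204 = 0.6419 / 0.204 = 3.1463
A₂/A₁ = e^3.1463 ≈ 23.25

23.3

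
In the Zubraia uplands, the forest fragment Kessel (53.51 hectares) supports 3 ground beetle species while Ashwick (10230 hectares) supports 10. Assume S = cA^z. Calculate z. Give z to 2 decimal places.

Taking logs: ln S = ln c + z ln A, so z = (ln S₂ − ln S₁)/(ln A₂ − ln A₁).
z = ln(10/3) / ln(10230/53.51) = ln(3.333) / ln(191.2) = 1.2040 / 5.2532 = 0.2292

0.23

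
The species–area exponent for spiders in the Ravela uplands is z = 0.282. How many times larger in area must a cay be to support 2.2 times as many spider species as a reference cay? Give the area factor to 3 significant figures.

16.4

(A₂/A₁)^0.282 = 2.2, so A₂/A₁ = 2.2^(1/0.282) = 2.2^3.546
ln(A₂/A₁) = ln 2.2 / 0.282 = 0.7885 / 0.282 = 2.7959
A₂/A₁ = e^2.7959 ≈ 16.38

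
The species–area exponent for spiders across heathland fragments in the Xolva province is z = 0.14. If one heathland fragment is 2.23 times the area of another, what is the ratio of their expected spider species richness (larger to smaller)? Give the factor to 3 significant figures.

S₂/S₁ = (A₂/A₁)^z = 2.23^0.14
ln(S₂/S₁) = 0.14 × ln 2.23 = 0.14 × 0.8020 = 0.1123
S₂/S₁ = e^0.1123 ≈ 1.119

1.12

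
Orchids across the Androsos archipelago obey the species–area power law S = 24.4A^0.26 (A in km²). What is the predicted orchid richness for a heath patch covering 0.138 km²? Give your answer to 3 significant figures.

S = 24.4 × 0.138^0.26 = 24.4 × 0.5975 ≈ 14.58

14.6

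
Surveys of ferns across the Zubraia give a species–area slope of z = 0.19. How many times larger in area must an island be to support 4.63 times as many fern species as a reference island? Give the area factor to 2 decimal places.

(A₂/A₁)^0.19 = 4.63, so A₂/A₁ = 4.63^(1/0.19) = 4.63^5.263
ln(A₂/A₁) = ln 4.63 / 0.19 = 1.5326 / 0.19 = 8.0661
A₂/A₁ = e^8.0661 ≈ 3185

3184.62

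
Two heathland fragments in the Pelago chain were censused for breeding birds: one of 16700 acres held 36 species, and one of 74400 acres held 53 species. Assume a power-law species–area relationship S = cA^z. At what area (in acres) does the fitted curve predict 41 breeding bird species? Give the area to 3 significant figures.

27600 acres

z = ln(53/36) / ln(74400/16700) = 0.3868 / 1.4940 = 0.2589
c = 36 / 16700^0.2589 = 36 / 12.39 = 2.905
A = (41/2.905)^(1/0.2589) ⇒ ln A = ln(14.11)/0.2589 = 10.2255
A = e^10.2255 ≈ 27599 acres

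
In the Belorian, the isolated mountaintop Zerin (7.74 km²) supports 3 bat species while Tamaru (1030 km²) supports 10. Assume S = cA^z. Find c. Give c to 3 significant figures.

1.81

z = ln(S₂/S₁) / ln(A₂/A₁) = ln(10/3) / ln(1030/7.74) = 1.2040 / 4.8909 = 0.2462
c = S₁ / A₁^z = 3 / 7.74^0.2462 = 3 / 1.655 = 1.813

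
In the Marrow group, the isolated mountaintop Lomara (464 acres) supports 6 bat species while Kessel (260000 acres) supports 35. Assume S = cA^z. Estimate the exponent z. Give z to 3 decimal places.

Taking logs: ln S = ln c + z ln A, so z = (ln S₂ − ln S₁)/(ln A₂ − ln A₁).
z = ln(35/6) / ln(260000/464) = ln(5.833) / ln(560.3) = 1.7636 / 6.3286 = 0.2787

0.279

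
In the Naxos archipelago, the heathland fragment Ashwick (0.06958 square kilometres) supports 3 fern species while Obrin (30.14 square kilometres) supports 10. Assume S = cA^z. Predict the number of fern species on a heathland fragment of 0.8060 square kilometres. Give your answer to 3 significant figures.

4.88

z = ln(10/3) / ln(30.14/0.06958) = 1.2040 / 6.0711 = 0.1983
c = 3 / 0.06958^0.1983 = 3 / 0.5895 = 5.089
S₃ = 5.089 × 0.806^0.1983 = 5.089 × 0.9581 ≈ 4.876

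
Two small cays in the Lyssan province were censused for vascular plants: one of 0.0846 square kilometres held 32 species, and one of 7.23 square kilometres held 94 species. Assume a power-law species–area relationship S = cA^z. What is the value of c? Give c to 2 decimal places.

58.21

z = ln(S₂/S₁) / ln(A₂/A₁) = ln(94/32) / ln(7.23/0.0846) = 1.0776 / 4.4481 = 0.2423
c = S₁ / A₁^z = 32 / 0.0846^0.2423 = 32 / 0.5497 = 58.21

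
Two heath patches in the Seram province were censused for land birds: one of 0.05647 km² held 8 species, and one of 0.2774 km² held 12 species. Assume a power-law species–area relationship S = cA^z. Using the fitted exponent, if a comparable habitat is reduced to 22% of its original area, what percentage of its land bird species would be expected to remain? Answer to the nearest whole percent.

68%

z = ln(12/8) / ln(0.2774/0.05647) = 0.4055 / 1.5918 = 0.2547
S_new/S_old = (A_new/A_old)^z = 0.22^0.2547 = exp(0.2547 × -1.5141) = 0.68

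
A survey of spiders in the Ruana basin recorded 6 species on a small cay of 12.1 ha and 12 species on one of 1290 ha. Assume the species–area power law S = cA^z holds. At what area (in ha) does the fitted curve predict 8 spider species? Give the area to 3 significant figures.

84.0 ha

z = ln(12/6) / ln(1290/12.1) = 0.6931 / 4.6692 = 0.1485
c = 6 / 12.1^0.1485 = 6 / 1.448 = 4.144
A = (8/4.144)^(1/0.1485) ⇒ ln A = ln(1.931)/0.1485 = 4.4311
A = e^4.4311 ≈ 84.02 ha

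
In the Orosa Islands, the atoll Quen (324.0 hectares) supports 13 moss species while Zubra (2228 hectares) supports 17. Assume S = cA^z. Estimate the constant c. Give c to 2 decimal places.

5.82

z = ln(S₂/S₁) / ln(A₂/A₁) = ln(17/13) / ln(2228/324) = 0.2683 / 1.9281 = 0.1391
c = S₁ / A₁^z = 13 / 324^0.1391 = 13 / 2.235 = 5.816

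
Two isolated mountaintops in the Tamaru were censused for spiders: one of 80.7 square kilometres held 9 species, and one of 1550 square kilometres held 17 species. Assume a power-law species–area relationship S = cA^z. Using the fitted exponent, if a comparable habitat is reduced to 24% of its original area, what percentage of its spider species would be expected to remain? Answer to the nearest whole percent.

z = ln(17/9) / ln(1550/80.7) = 0.6360 / 2.9553 = 0.2152
S_new/S_old = (A_new/A_old)^z = 0.24^0.2152 = exp(0.2152 × -1.4271) = 0.7356

74%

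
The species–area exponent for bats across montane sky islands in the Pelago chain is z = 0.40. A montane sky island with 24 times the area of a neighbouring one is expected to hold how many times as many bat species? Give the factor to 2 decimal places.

S₂/S₁ = (A₂/A₁)^z = 24^0.4
ln(S₂/S₁) = 0.4 × ln 24 = 0.4 × 3.1781 = 1.2712
S₂/S₁ = e^1.2712 ≈ 3.565

3.57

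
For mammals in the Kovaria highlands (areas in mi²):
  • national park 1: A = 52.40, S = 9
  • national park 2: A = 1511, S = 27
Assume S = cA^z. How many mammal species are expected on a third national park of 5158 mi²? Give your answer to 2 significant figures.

z = ln(27/9) / ln(1511/52.4) = 1.0986 / 3.3616 = 0.3268
c = 9 / 52.4^0.3268 = 9 / 3.647 = 2.468
S₃ = 2.468 × 5158^0.3268 = 2.468 × 16.34 ≈ 40.33

40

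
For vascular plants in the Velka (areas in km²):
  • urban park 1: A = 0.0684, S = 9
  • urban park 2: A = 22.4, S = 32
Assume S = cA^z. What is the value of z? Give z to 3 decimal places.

Taking logs: ln S = ln c + z ln A, so z = (ln S₂ − ln S₁)/(ln A₂ − ln A₁).
z = ln(32/9) / ln(22.4/0.0684) = ln(3.556) / ln(327.5) = 1.2685 / 5.7914 = 0.2190

0.219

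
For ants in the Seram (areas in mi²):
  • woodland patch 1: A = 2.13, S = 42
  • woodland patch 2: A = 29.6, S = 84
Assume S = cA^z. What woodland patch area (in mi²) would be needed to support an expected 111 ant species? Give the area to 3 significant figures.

85.3 mi²

z = ln(84/42) / ln(29.6/2.13) = 0.6931 / 2.6317 = 0.2634
c = 42 / 2.13^0.2634 = 42 / 1.22 = 34.42
A = (111/34.42)^(1/0.2634) ⇒ ln A = ln(3.225)/0.2634 = 4.4460
A = e^4.4460 ≈ 85.28 mi²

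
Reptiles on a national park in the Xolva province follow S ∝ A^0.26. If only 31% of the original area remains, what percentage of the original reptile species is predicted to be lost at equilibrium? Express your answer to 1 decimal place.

S_new/S_old = (A_new/A_old)^z = 0.31^0.26
= exp(0.26 × ln 0.31) = exp(0.26 × -1.1712) = exp(-0.3045) ≈ 0.7375
Fraction lost = 1 − 0.7375 = 0.2625

26.3%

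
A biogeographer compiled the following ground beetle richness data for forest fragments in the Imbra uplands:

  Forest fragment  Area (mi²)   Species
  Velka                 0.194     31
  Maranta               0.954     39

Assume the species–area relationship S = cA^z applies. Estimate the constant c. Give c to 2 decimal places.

z = ln(S₂/S₁) / ln(A₂/A₁) = ln(39/31) / ln(0.954/0.194) = 0.2296 / 1.5928 = 0.1441
c = S₁ / A₁^z = 31 / 0.194^0.1441 = 31 / 0.7895 = 39.27

39.27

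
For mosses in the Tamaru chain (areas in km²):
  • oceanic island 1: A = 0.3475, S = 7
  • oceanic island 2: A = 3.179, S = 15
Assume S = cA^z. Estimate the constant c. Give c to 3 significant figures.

z = ln(S₂/S₁) / ln(A₂/A₁) = ln(15/7) / ln(3.179/0.3475) = 0.7621 / 2.2136 = 0.3443
c = S₁ / A₁^z = 7 / 0.3475^0.3443 = 7 / 0.6949 = 10.07

10.1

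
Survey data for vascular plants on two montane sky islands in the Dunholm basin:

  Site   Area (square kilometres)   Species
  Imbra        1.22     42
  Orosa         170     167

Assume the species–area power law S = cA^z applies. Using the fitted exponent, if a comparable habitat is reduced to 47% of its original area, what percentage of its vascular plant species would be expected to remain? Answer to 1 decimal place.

z = ln(167/42) / ln(170/1.22) = 1.3803 / 4.9369 = 0.2796
S_new/S_old = (A_new/A_old)^z = 0.47^0.2796 = exp(0.2796 × -0.7550) = 0.8097

81.0%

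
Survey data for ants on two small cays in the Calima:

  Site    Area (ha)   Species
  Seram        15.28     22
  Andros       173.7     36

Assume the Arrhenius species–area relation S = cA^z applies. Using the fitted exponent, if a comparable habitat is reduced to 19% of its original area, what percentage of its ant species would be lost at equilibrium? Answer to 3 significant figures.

28.6%

z = ln(36/22) / ln(173.7/15.28) = 0.4925 / 2.4308 = 0.2026
S_new/S_old = (A_new/A_old)^z = 0.19^0.2026 = exp(0.2026 × -1.6607) = 0.7143
Fraction lost = 1 − 0.7143 = 0.2857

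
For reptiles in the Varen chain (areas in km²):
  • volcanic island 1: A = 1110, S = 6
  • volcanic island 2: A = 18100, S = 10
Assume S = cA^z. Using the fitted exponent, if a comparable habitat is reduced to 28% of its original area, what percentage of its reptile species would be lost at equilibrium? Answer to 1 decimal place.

20.8%

z = ln(10/6) / ln(18100/1110) = 0.5108 / 2.7916 = 0.1830
S_new/S_old = (A_new/A_old)^z = 0.28^0.1830 = exp(0.1830 × -1.2730) = 0.7922
Fraction lost = 1 − 0.7922 = 0.2078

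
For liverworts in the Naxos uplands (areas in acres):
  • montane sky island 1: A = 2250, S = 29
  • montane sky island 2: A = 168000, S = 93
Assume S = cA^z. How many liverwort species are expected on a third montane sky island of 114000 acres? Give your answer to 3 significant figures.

z = ln(93/29) / ln(168000/2250) = 1.1653 / 4.3130 = 0.2702
c = 29 / 2250^0.2702 = 29 / 8.048 = 3.603
S₃ = 3.603 × 114000^0.2702 = 3.603 × 23.24 ≈ 83.75

83.7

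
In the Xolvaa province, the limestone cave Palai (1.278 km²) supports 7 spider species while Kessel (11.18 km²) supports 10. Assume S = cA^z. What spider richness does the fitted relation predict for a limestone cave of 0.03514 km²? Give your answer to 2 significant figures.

3.9

z = ln(10/7) / ln(11.18/1.278) = 0.3567 / 2.1688 = 0.1645
c = 7 / 1.278^0.1645 = 7 / 1.041 = 6.723
S₃ = 6.723 × 0.03514^0.1645 = 6.723 × 0.5766 ≈ 3.876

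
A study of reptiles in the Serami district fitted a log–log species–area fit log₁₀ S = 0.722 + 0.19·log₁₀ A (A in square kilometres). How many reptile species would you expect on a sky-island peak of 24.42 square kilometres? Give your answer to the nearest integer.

10

S = 5.272 × 24.42^0.19
ln S = ln 5.272 + 0.19 × ln 24.42 = 1.6625 + 0.19 × 3.1954 = 2.2696
S = e^2.2696 ≈ 9.675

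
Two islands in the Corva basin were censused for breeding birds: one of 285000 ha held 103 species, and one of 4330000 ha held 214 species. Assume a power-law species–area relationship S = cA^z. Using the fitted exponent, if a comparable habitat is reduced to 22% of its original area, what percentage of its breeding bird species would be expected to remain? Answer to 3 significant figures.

z = ln(214/103) / ln(4330000/285000) = 0.7312 / 2.7208 = 0.2688
S_new/S_old = (A_new/A_old)^z = 0.22^0.2688 = exp(0.2688 × -1.5141) = 0.6657

66.6%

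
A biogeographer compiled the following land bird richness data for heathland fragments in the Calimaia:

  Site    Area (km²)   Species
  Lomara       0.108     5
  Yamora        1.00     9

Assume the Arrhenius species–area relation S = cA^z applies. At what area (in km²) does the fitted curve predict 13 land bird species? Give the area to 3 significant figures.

4.02 km²

z = ln(9/5) / ln(1/0.108) = 0.5878 / 2.2256 = 0.2641
c = 5 / 0.108^0.2641 = 5 / 0.5556 = 9
A = (13/9)^(1/0.2641) ⇒ ln A = ln(1.444)/0.2641 = 1.3924
A = e^1.3924 ≈ 4.024 km²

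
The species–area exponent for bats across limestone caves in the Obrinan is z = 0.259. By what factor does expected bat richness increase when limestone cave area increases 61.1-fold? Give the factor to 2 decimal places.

2.90

S₂/S₁ = (A₂/A₁)^z = 61.1^0.259
ln(S₂/S₁) = 0.259 × ln 61.1 = 0.259 × 4.1125 = 1.0651
S₂/S₁ = e^1.0651 ≈ 2.901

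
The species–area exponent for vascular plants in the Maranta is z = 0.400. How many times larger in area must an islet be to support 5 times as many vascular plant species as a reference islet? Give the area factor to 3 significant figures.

(A₂/A₁)^0.4 = 5, so A₂/A₁ = 5^(1/0.4) = 5^2.5
ln(A₂/A₁) = ln 5 / 0.4 = 1.6094 / 0.4 = 4.0236
A₂/A₁ = e^4.0236 ≈ 55.9

55.9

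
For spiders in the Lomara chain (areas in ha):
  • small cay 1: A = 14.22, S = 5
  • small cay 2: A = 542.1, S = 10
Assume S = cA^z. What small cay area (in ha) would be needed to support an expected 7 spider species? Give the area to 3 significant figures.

83.3 ha

z = ln(10/5) / ln(542.1/14.22) = 0.6931 / 3.6408 = 0.1904
c = 5 / 14.22^0.1904 = 5 / 1.658 = 3.016
A = (7/3.016)^(1/0.1904) ⇒ ln A = ln(2.321)/0.1904 = 4.4220
A = e^4.4220 ≈ 83.26 ha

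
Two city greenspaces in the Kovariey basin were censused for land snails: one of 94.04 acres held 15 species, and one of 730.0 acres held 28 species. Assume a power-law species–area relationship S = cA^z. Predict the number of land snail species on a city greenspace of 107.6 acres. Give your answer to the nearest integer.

z = ln(28/15) / ln(730/94.04) = 0.6242 / 2.0493 = 0.3046
c = 15 / 94.04^0.3046 = 15 / 3.99 = 3.759
S₃ = 3.759 × 107.6^0.3046 = 3.759 × 4.157 ≈ 15.63

16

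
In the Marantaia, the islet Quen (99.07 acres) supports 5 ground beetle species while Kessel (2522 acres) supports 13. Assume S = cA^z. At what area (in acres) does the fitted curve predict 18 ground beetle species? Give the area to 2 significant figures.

7600 acres

z = ln(13/5) / ln(2522/99.07) = 0.9555 / 3.2370 = 0.2952
c = 5 / 99.07^0.2952 = 5 / 3.883 = 1.288
A = (18/1.288)^(1/0.2952) ⇒ ln A = ln(13.98)/0.2952 = 8.9352
A = e^8.9352 ≈ 7595 acres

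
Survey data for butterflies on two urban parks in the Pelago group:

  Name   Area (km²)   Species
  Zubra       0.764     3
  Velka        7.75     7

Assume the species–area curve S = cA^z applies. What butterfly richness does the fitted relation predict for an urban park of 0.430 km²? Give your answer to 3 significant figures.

z = ln(7/3) / ln(7.75/0.764) = 0.8473 / 2.3169 = 0.3657
c = 3 / 0.764^0.3657 = 3 / 0.9062 = 3.31
S₃ = 3.31 × 0.43^0.3657 = 3.31 × 0.7344 ≈ 2.431

2.43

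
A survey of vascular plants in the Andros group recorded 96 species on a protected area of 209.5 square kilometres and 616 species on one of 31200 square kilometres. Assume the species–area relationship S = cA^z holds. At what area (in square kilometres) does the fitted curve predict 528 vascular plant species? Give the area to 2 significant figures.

21000 square kilometres

z = ln(616/96) / ln(31200/209.5) = 1.8589 / 5.0034 = 0.3715
c = 96 / 209.5^0.3715 = 96 / 7.284 = 13.18
A = (528/13.18)^(1/0.3715) ⇒ ln A = ln(40.06)/0.3715 = 9.9333
A = e^9.9333 ≈ 20604 square kilometres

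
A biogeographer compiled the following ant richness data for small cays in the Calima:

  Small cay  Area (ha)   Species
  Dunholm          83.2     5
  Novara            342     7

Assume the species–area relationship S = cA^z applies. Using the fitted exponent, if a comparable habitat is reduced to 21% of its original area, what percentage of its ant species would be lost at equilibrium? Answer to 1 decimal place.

31.0%

z = ln(7/5) / ln(342/83.2) = 0.3365 / 1.4136 = 0.2380
S_new/S_old = (A_new/A_old)^z = 0.21^0.2380 = exp(0.2380 × -1.5606) = 0.6897
Fraction lost = 1 − 0.6897 = 0.3103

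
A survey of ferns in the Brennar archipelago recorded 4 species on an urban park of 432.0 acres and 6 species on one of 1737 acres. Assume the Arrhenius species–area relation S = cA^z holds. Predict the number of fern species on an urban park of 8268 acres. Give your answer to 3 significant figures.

9.45

z = ln(6/4) / ln(1737/432) = 0.4055 / 1.3915 = 0.2914
c = 4 / 432^0.2914 = 4 / 5.861 = 0.6825
S₃ = 0.6825 × 8268^0.2914 = 0.6825 × 13.85 ≈ 9.454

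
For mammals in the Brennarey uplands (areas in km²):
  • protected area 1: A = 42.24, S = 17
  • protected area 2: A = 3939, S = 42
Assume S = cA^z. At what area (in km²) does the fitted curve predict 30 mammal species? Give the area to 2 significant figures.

z = ln(42/17) / ln(3939/42.24) = 0.9045 / 4.5353 = 0.1994
c = 17 / 42.24^0.1994 = 17 / 2.11 = 8.058
A = (30/8.058)^(1/0.1994) ⇒ ln A = ln(3.723)/0.1994 = 6.5915
A = e^6.5915 ≈ 728.9 km²

730 km²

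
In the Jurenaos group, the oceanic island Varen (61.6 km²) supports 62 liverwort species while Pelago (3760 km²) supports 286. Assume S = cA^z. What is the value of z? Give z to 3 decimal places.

Taking logs: ln S = ln c + z ln A, so z = (ln S₂ − ln S₁)/(ln A₂ − ln A₁).
z = ln(286/62) / ln(3760/61.6) = ln(4.613) / ln(61.04) = 1.5289 / 4.1115 = 0.3718

0.372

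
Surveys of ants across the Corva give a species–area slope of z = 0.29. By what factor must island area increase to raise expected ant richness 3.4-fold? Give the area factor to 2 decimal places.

(A₂/A₁)^0.29 = 3.4, so A₂/A₁ = 3.4^(1/0.29) = 3.4^3.448
ln(A₂/A₁) = ln 3.4 / 0.29 = 1.2238 / 0.29 = 4.2199
A₂/A₁ = e^4.2199 ≈ 68.03

68.03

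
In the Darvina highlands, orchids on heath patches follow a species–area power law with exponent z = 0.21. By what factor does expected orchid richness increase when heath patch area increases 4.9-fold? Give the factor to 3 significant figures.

S₂/S₁ = (A₂/A₁)^z = 4.9^0.21
ln(S₂/S₁) = 0.21 × ln 4.9 = 0.21 × 1.5892 = 0.3337
S₂/S₁ = e^0.3337 ≈ 1.396

1.40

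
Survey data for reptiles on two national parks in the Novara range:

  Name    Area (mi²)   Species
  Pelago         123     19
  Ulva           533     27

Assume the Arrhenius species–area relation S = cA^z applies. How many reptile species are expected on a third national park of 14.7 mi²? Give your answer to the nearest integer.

z = ln(27/19) / ln(533/123) = 0.3514 / 1.4663 = 0.2396
c = 19 / 123^0.2396 = 19 / 3.168 = 5.997
S₃ = 5.997 × 14.7^0.2396 = 5.997 × 1.904 ≈ 11.42

11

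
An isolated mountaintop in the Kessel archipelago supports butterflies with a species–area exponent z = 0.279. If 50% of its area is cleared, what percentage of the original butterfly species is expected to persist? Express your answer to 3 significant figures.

S_new/S_old = (A_new/A_old)^z = 0.5^0.279
= exp(0.279 × ln 0.5) = exp(0.279 × -0.6931) = exp(-0.1934) ≈ 0.8242

82.4%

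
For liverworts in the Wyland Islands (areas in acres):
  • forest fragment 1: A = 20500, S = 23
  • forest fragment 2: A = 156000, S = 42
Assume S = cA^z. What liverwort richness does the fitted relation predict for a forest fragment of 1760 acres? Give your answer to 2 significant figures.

z = ln(42/23) / ln(156000/20500) = 0.6022 / 2.0294 = 0.2967
c = 23 / 20500^0.2967 = 23 / 19.03 = 1.209
S₃ = 1.209 × 1760^0.2967 = 1.209 × 9.184 ≈ 11.1

11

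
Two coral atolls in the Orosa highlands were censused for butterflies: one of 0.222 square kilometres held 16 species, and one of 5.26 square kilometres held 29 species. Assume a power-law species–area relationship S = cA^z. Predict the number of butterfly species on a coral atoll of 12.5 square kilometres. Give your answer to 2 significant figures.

34

z = ln(29/16) / ln(5.26/0.222) = 0.5947 / 3.1652 = 0.1879
c = 16 / 0.222^0.1879 = 16 / 0.7537 = 21.23
S₃ = 21.23 × 12.5^0.1879 = 21.23 × 1.607 ≈ 34.12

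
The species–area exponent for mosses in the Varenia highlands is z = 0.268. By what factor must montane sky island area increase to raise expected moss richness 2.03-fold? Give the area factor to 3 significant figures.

(A₂/A₁)^0.268 = 2.03, so A₂/A₁ = 2.03^(1/0.268) = 2.03^3.731
ln(A₂/A₁) = ln 2.03 / 0.268 = 0.7080 / 0.268 = 2.6419
A₂/A₁ = e^2.6419 ≈ 14.04

14.0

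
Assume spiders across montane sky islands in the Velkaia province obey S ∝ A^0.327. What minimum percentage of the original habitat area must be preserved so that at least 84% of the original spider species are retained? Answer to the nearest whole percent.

59%

Need (A_new/A_old)^0.327 = 0.84, so A_new/A_old = 0.84^(1/0.327) = 0.84^3.058
ln(A_new/A_old) = ln 0.84 / 0.327 = -0.1744 / 0.327 = -0.5332
A_new/A_old = e^-0.5332 ≈ 0.5867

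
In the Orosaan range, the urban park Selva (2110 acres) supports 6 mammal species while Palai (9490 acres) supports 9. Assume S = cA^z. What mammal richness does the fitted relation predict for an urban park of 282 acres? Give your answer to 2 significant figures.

z = ln(9/6) / ln(9490/2110) = 0.4055 / 1.5036 = 0.2697
c = 6 / 2110^0.2697 = 6 / 7.879 = 0.7615
S₃ = 0.7615 × 282^0.2697 = 0.7615 × 4.579 ≈ 3.487

3.5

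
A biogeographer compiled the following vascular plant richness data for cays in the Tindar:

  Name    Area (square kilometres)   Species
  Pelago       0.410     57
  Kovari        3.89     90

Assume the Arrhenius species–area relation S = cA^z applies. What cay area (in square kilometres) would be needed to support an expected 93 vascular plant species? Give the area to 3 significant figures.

4.57 square kilometres

z = ln(90/57) / ln(3.89/0.41) = 0.4568 / 2.2500 = 0.2030
c = 57 / 0.41^0.2030 = 57 / 0.8344 = 68.31
A = (93/68.31)^(1/0.2030) ⇒ ln A = ln(1.361)/0.2030 = 1.5199
A = e^1.5199 ≈ 4.572 square kilometres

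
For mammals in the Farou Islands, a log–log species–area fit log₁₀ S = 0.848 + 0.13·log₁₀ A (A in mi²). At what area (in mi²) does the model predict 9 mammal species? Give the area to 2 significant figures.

9 = 7.047 × A^0.13  ⇒  A^0.13 = 9/7.047 = 1.277
ln A = ln(1.277) / 0.13 = 0.2446 / 0.13 = 1.8818
A = e^1.8818 ≈ 6.565 mi²

6.6 mi²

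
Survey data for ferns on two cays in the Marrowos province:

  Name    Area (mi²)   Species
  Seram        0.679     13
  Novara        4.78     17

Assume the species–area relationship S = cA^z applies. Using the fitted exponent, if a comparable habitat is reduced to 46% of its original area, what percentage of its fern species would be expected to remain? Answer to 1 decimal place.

z = ln(17/13) / ln(4.78/0.679) = 0.2683 / 1.9516 = 0.1375
S_new/S_old = (A_new/A_old)^z = 0.46^0.1375 = exp(0.1375 × -0.7765) = 0.8988

89.9%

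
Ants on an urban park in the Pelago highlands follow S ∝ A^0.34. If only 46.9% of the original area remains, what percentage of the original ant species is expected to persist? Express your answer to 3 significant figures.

S_new/S_old = (A_new/A_old)^z = 0.469^0.34
= exp(0.34 × ln 0.469) = exp(0.34 × -0.7572) = exp(-0.2574) ≈ 0.773

77.3%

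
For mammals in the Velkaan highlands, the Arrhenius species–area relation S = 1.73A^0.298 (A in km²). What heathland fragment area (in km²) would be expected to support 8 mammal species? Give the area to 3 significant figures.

8 = 1.73 × A^0.298  ⇒  A^0.298 = 8/1.73 = 4.624
ln A = ln(4.624) / 0.298 = 1.5313 / 0.298 = 5.1387
A = e^5.1387 ≈ 170.5 km²

170 km²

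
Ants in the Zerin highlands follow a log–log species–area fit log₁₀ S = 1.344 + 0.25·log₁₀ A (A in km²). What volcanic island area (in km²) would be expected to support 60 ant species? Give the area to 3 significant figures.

54.5 km²

60 = 22.08 × A^0.25  ⇒  A^0.25 = 60/22.08 = 2.717
ln A = ln(2.717) / 0.25 = 0.9997 / 0.25 = 3.9987
A = e^3.9987 ≈ 54.53 km²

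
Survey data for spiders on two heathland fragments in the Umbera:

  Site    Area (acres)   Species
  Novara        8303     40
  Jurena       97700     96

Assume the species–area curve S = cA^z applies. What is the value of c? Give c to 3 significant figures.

z = ln(S₂/S₁) / ln(A₂/A₁) = ln(96/40) / ln(97700/8303) = 0.8755 / 2.4653 = 0.3551
c = S₁ / A₁^z = 40 / 8303^0.3551 = 40 / 24.65 = 1.623

1.62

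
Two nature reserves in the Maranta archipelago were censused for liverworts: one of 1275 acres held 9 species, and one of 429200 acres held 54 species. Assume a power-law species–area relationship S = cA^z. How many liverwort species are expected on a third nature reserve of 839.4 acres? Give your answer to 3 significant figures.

7.91

z = ln(54/9) / ln(429200/1275) = 1.7918 / 5.8190 = 0.3079
c = 9 / 1275^0.3079 = 9 / 9.041 = 0.9954
S₃ = 0.9954 × 839.4^0.3079 = 0.9954 × 7.949 ≈ 7.913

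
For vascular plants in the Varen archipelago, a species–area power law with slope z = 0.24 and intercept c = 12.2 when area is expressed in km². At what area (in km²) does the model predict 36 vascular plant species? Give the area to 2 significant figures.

91 km²

36 = 12.2 × A^0.24  ⇒  A^0.24 = 36/12.2 = 2.951
ln A = ln(2.951) / 0.24 = 1.0821 / 0.24 = 4.5087
A = e^4.5087 ≈ 90.8 km²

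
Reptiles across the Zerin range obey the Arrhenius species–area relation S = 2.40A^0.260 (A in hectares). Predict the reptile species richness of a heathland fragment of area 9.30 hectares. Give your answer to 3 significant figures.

S = 2.4 × 9.3^0.26
ln S = ln 2.4 + 0.26 × ln 9.3 = 0.8755 + 0.26 × 2.2300 = 1.4553
S = e^1.4553 ≈ 4.286

4.29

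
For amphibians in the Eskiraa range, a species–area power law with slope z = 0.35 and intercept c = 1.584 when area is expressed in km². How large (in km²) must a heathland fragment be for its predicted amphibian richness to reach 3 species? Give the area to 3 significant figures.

6.20 km²

3 = 1.584 × A^0.35  ⇒  A^0.35 = 3/1.584 = 1.894
ln A = ln(1.894) / 0.35 = 0.6387 / 0.35 = 1.8247
A = e^1.8247 ≈ 6.201 km²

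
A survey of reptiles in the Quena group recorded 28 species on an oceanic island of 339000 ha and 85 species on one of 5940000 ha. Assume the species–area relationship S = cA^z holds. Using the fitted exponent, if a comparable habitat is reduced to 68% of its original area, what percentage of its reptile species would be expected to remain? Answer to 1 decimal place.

z = ln(85/28) / ln(5940000/339000) = 1.1104 / 2.8635 = 0.3878
S_new/S_old = (A_new/A_old)^z = 0.68^0.3878 = exp(0.3878 × -0.3857) = 0.8611

86.1%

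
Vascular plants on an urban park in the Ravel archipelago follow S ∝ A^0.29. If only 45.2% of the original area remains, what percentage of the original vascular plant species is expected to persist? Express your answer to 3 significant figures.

79.4%

S_new/S_old = (A_new/A_old)^z = 0.452^0.29
= exp(0.29 × ln 0.452) = exp(0.29 × -0.7941) = exp(-0.2303) ≈ 0.7943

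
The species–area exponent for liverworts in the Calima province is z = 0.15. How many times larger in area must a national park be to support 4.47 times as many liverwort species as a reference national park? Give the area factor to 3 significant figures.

(A₂/A₁)^0.15 = 4.47, so A₂/A₁ = 4.47^(1/0.15) = 4.47^6.667
ln(A₂/A₁) = ln 4.47 / 0.15 = 1.4974 / 0.15 = 9.9826
A₂/A₁ = e^9.9826 ≈ 21646

21600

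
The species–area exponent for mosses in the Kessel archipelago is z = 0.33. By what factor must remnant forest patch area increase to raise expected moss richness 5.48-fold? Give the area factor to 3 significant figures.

173

(A₂/A₁)^0.33 = 5.48, so A₂/A₁ = 5.48^(1/0.33) = 5.48^3.03
ln(A₂/A₁) = ln 5.48 / 0.33 = 1.7011 / 0.33 = 5.1549
A₂/A₁ = e^5.1549 ≈ 173.3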